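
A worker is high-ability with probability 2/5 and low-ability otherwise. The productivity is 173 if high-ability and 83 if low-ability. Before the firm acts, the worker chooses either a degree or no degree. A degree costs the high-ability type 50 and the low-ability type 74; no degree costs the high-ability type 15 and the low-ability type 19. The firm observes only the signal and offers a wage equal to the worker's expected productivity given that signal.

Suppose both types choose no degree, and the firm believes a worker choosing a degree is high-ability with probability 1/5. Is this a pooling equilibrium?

Yes

On the equilibrium path (no degree) the firm holds the prior 2/5 and pays 2/5·173 + 3/5·83 = 119. Off-path (degree) belief 1/5 gives 1/5·173 + 4/5·83 = 101.
High-ability: no degree gives 119 − 15 = 104; degree gives 101 − 50 = 51. Stays. ✓
Low-ability: no degree gives 119 − 19 = 100; degree gives 101 − 74 = 27. Stays. ✓
Beliefs are Bayes-consistent on-path and both types best-respond.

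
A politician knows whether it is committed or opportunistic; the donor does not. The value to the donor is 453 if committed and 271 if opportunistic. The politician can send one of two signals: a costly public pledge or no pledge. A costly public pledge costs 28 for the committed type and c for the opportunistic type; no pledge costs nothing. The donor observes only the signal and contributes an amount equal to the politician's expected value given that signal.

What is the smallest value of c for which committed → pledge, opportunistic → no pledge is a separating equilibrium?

182

Under separation: pledge → committed (pays 453); no pledge → opportunistic (pays 271).
Committed: 453 − 28 = 425 ≥ 271 − 0 = 271. Holds regardless of c. ✓
Opportunistic: 271 − 0 ≥ 453 − c, so c ≥ 453 − 271 = 182.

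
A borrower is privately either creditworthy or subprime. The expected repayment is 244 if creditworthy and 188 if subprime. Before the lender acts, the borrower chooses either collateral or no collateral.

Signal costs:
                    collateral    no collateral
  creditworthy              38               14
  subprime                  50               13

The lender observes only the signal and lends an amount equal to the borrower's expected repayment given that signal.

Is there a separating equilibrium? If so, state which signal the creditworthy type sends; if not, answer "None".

Try creditworthy → collateral, subprime → no collateral:
  If types separate, collateral earns payment 244 and no collateral earns 188.
  Creditworthy: collateral gives 244 − 38 = 206; no collateral gives 188 − 14 = 174. No deviation. ✓
  Subprime: no collateral gives 188 − 13 = 175; collateral gives 244 − 50 = 194. Would deviate. ✗
Try creditworthy → no collateral, subprime → collateral:
  If types separate, no collateral earns payment 244 and collateral earns 188.
  Creditworthy: no collateral gives 244 − 14 = 230; collateral gives 188 − 38 = 150. No deviation. ✓
  Subprime: collateral gives 188 − 50 = 138; no collateral gives 244 − 13 = 231. Would deviate. ✗
Neither assignment is incentive-compatible.

None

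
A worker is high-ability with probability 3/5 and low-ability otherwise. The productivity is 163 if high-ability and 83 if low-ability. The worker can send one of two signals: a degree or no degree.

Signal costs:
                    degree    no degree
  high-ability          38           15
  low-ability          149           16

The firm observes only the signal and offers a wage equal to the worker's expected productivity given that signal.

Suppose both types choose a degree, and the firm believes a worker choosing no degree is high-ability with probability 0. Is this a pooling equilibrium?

No

At the pooled signal (degree) the firm holds the prior 3/5 and pays 3/5·163 + 2/5·83 = 131. Off-path (no degree) belief 0 gives 0·163 + 1·83 = 83.
High-ability: degree gives 131 − 38 = 93; no degree gives 83 − 15 = 68. Stays. ✓
Low-ability: degree gives 131 − 149 = -18; no degree gives 83 − 16 = 67. Deviates. ✗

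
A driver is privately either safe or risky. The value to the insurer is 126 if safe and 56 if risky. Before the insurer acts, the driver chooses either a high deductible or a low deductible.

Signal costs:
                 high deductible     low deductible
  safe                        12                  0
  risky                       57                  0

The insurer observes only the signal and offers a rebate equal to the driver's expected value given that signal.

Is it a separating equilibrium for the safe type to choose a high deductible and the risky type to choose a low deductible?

If types separate, high deductible earns payment 126 and low deductible earns 56.
Safe: high deductible gives 126 − 12 = 114; low deductible gives 56 − 0 = 56. No deviation. ✓
Risky: low deductible gives 56 − 0 = 56; high deductible gives 126 − 57 = 69. Would deviate. ✗

No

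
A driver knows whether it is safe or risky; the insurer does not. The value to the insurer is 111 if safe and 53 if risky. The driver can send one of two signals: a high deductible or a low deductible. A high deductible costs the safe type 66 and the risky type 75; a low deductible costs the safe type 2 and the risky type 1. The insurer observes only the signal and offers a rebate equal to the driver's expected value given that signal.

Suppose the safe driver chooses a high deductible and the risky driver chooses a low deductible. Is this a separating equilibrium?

If types separate, high deductible earns payment 111 and low deductible earns 53.
Safe: high deductible gives 111 − 66 = 45; low deductible gives 53 − 2 = 51. Would deviate. ✗
Risky: low deductible gives 53 − 1 = 52; high deductible gives 111 − 75 = 36. No deviation. ✓

No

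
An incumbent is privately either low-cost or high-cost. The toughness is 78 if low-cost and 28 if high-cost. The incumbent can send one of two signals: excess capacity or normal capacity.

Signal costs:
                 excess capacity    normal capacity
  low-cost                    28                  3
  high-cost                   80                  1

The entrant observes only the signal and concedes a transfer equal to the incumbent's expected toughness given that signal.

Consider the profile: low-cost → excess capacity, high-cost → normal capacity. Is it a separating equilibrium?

Yes

If types separate, excess capacity earns payment 78 and normal capacity earns 28.
Low-cost: excess capacity gives 78 − 28 = 50; normal capacity gives 28 − 3 = 25. No deviation. ✓
High-cost: normal capacity gives 28 − 1 = 27; excess capacity gives 78 − 80 = -2. No deviation. ✓
Neither type gains from mimicking the other.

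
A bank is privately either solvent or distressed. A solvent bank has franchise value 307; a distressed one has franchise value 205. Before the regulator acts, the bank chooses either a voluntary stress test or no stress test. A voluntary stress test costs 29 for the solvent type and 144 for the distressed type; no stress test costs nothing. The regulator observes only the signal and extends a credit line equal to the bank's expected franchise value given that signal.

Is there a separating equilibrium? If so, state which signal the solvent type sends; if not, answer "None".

Try solvent → stress test, distressed → no stress test:
  If types separate, stress test earns payment 307 and no stress test earns 205.
  Solvent: stress test gives 307 − 29 = 278; no stress test gives 205 − 0 = 205. No deviation. ✓
  Distressed: no stress test gives 205 − 0 = 205; stress test gives 307 − 144 = 163. No deviation. ✓
Both hold — the solvent type sends stress test.

stress test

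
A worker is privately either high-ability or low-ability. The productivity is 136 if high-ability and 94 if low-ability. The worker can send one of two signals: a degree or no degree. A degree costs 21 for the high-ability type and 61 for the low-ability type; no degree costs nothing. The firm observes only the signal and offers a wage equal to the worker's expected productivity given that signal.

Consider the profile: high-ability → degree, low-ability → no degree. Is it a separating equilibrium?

Yes

If types separate, degree earns payment 136 and no degree earns 94.
High-ability: degree gives 136 − 21 = 115; no degree gives 94 − 0 = 94. No deviation. ✓
Low-ability: no degree gives 94 − 0 = 94; degree gives 136 − 61 = 75. No deviation. ✓
Neither type gains from mimicking the other.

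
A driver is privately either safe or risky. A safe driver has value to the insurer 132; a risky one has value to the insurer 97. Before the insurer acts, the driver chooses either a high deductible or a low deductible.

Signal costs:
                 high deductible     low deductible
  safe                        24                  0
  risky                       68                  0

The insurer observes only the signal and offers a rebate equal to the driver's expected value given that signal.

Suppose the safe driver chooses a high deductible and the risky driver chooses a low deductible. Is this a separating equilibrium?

Under separation the insurer infers type exactly: high deductible → safe (pays 132), low deductible → risky (pays 97).
Safe: high deductible gives 132 − 24 = 108; low deductible gives 97 − 0 = 97. No deviation. ✓
Risky: low deductible gives 97 − 0 = 97; high deductible gives 132 − 68 = 64. No deviation. ✓
Both incentive constraints hold.

Yes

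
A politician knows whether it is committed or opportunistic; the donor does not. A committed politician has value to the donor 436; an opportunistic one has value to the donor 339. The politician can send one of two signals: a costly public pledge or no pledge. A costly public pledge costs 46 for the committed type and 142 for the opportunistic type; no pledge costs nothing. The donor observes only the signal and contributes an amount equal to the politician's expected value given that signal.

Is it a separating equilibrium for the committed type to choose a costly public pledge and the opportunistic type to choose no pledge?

Yes

Under separation the donor infers type exactly: pledge → committed (pays 436), no pledge → opportunistic (pays 339).
Committed: pledge gives 436 − 46 = 390; no pledge gives 339 − 0 = 339. No deviation. ✓
Opportunistic: no pledge gives 339 − 0 = 339; pledge gives 436 − 142 = 294. No deviation. ✓
Neither type gains from mimicking the other.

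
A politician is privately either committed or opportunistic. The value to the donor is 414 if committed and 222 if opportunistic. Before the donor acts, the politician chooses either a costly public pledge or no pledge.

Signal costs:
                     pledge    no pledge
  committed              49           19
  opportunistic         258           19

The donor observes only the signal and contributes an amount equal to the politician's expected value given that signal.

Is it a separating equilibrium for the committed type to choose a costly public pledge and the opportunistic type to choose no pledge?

Yes

Under separation the donor infers type exactly: pledge → committed (pays 414), no pledge → opportunistic (pays 222).
Committed: pledge gives 414 − 49 = 365; no pledge gives 222 − 19 = 203. No deviation. ✓
Opportunistic: no pledge gives 222 − 19 = 203; pledge gives 414 − 258 = 156. No deviation. ✓
Neither type gains from mimicking the other.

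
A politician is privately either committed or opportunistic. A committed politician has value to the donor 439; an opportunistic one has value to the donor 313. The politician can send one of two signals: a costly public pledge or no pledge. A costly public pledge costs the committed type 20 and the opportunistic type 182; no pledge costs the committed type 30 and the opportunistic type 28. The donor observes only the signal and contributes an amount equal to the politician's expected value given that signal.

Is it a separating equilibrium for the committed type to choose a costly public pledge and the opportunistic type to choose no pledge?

Yes

If types separate, pledge earns payment 439 and no pledge earns 313.
Committed: pledge gives 439 − 20 = 419; no pledge gives 313 − 30 = 283. No deviation. ✓
Opportunistic: no pledge gives 313 − 28 = 285; pledge gives 439 − 182 = 257. No deviation. ✓
Neither type gains from mimicking the other.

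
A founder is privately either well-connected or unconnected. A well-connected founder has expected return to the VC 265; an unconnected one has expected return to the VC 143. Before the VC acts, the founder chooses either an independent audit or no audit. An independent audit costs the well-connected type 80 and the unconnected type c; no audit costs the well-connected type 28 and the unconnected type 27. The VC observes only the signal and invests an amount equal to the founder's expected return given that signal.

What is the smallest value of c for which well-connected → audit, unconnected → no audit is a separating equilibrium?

Under separation: audit → well-connected (pays 265); no audit → unconnected (pays 143).
Well-connected: 265 − 80 = 185 ≥ 143 − 28 = 115. Holds regardless of c. ✓
Unconnected: 143 − 27 ≥ 265 − c, so c ≥ 265 − 116 = 149.

149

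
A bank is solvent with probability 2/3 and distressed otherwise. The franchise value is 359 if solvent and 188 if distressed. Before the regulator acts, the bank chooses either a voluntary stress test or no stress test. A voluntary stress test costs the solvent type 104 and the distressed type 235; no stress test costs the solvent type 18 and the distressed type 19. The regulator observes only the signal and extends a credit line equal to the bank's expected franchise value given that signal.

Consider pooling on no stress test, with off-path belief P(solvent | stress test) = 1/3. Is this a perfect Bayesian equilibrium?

At the pooled signal (no stress test) the regulator holds the prior 2/3 and pays 2/3·359 + 1/3·188 = 302. Off-path (stress test) belief 1/3 gives 1/3·359 + 2/3·188 = 245.
Solvent: no stress test gives 302 − 18 = 284; stress test gives 245 − 104 = 141. Stays. ✓
Distressed: no stress test gives 302 − 19 = 283; stress test gives 245 − 235 = 10. Stays. ✓

Yes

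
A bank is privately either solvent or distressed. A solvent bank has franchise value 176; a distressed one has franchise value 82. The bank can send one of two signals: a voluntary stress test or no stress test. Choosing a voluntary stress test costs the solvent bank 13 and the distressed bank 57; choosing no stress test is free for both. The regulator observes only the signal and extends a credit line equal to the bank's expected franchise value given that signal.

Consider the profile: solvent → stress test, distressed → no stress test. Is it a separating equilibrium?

If types separate, stress test earns payment 176 and no stress test earns 82.
Solvent: stress test gives 176 − 13 = 163; no stress test gives 82 − 0 = 82. No deviation. ✓
Distressed: no stress test gives 82 − 0 = 82; stress test gives 176 − 57 = 119. Would deviate. ✗

No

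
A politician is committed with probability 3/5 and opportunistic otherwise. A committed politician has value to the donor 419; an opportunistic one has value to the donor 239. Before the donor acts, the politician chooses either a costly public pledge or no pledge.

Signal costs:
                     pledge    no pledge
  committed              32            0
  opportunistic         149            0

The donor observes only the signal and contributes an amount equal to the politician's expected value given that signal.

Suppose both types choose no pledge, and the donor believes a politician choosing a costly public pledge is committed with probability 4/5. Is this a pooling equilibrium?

On the equilibrium path (no pledge) the donor holds the prior 3/5 and pays 3/5·419 + 2/5·239 = 347. Off-path (pledge) belief 4/5 gives 4/5·419 + 1/5·239 = 383.
Committed: no pledge gives 347 − 0 = 347; pledge gives 383 − 32 = 351. Deviates. ✗
Opportunistic: no pledge gives 347 − 0 = 347; pledge gives 383 − 149 = 234. Stays. ✓

No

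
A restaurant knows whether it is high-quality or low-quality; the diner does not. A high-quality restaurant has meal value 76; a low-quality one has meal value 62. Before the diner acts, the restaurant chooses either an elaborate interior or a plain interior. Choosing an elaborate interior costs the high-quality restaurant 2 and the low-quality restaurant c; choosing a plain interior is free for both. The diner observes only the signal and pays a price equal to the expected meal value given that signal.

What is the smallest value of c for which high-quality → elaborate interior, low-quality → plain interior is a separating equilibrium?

14

Under separation: elaborate interior → high-quality (pays 76); plain interior → low-quality (pays 62).
High-quality: 76 − 2 = 74 ≥ 62 − 0 = 62. Holds regardless of c. ✓
Low-quality: 62 − 0 ≥ 76 − c, so c ≥ 76 − 62 = 14.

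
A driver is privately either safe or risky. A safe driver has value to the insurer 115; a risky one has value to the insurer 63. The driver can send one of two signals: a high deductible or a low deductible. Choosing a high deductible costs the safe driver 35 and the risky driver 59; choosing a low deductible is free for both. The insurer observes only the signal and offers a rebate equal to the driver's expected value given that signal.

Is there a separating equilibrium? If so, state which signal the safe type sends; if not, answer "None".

Try safe → high deductible, risky → low deductible:
  Under separation the insurer infers type exactly: high deductible → safe (pays 115), low deductible → risky (pays 63).
  Safe: high deductible gives 115 − 35 = 80; low deductible gives 63 − 0 = 63. No deviation. ✓
  Risky: low deductible gives 63 − 0 = 63; high deductible gives 115 − 59 = 56. No deviation. ✓
Both hold — the safe type sends high deductible.

high deductible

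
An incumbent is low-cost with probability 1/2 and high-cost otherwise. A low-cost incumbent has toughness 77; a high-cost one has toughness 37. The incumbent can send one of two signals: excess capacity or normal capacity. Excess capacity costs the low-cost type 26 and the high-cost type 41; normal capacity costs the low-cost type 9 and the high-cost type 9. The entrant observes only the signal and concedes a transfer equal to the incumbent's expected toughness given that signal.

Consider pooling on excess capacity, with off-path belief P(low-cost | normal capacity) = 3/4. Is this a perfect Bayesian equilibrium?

At the pooled signal (excess capacity) the entrant holds the prior 1/2 and pays 1/2·77 + 1/2·37 = 57. Off-path (normal capacity) belief 3/4 gives 3/4·77 + 1/4·37 = 67.
Low-cost: excess capacity gives 57 − 26 = 31; normal capacity gives 67 − 9 = 58. Deviates. ✗
High-cost: excess capacity gives 57 − 41 = 16; normal capacity gives 67 − 9 = 58. Deviates. ✗

No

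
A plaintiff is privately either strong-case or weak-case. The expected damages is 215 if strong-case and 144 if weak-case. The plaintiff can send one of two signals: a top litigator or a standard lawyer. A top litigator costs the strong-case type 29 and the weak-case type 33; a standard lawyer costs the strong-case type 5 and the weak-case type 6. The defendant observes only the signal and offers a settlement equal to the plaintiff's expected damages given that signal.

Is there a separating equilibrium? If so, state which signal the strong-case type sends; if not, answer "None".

None

Try strong-case → top litigator, weak-case → standard lawyer:
  Under separation the defendant infers type exactly: top litigator → strong-case (pays 215), standard lawyer → weak-case (pays 144).
  Strong-case: top litigator gives 215 − 29 = 186; standard lawyer gives 144 − 5 = 139. No deviation. ✓
  Weak-case: standard lawyer gives 144 − 6 = 138; top litigator gives 215 − 33 = 182. Would deviate. ✗
Try strong-case → standard lawyer, weak-case → top litigator:
  Under separation the defendant infers type exactly: standard lawyer → strong-case (pays 215), top litigator → weak-case (pays 144).
  Strong-case: standard lawyer gives 215 − 5 = 210; top litigator gives 144 − 29 = 115. No deviation. ✓
  Weak-case: top litigator gives 144 − 33 = 111; standard lawyer gives 215 − 6 = 209. Would deviate. ✗
Neither assignment is incentive-compatible.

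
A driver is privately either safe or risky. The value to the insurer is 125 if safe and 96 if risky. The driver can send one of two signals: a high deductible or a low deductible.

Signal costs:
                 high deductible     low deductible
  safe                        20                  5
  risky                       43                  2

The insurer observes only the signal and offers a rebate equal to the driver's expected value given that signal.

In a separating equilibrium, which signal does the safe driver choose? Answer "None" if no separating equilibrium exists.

Try safe → high deductible, risky → low deductible:
  Under separation the insurer infers type exactly: high deductible → safe (pays 125), low deductible → risky (pays 96).
  Safe: high deductible gives 125 − 20 = 105; low deductible gives 96 − 5 = 91. No deviation. ✓
  Risky: low deductible gives 96 − 2 = 94; high deductible gives 125 − 43 = 82. No deviation. ✓
Both hold — the safe type sends high deductible.

high deductible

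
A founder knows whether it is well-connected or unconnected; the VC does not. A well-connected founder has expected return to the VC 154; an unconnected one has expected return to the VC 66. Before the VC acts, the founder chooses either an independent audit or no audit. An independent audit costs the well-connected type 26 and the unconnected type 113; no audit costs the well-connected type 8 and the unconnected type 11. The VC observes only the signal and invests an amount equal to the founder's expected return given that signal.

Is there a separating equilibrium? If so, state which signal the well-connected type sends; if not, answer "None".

Try well-connected → audit, unconnected → no audit:
  Under separation the VC infers type exactly: audit → well-connected (pays 154), no audit → unconnected (pays 66).
  Well-connected: audit gives 154 − 26 = 128; no audit gives 66 − 8 = 58. No deviation. ✓
  Unconnected: no audit gives 66 − 11 = 55; audit gives 154 − 113 = 41. No deviation. ✓
Both hold — the well-connected type sends audit.

audit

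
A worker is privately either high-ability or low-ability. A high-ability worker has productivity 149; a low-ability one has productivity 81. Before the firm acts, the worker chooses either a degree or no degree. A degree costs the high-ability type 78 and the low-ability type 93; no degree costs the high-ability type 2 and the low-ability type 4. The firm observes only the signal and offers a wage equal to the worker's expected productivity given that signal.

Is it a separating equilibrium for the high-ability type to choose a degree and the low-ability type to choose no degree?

No

Under separation the firm infers type exactly: degree → high-ability (pays 149), no degree → low-ability (pays 81).
High-ability: degree gives 149 − 78 = 71; no degree gives 81 − 2 = 79. Would deviate. ✗
Low-ability: no degree gives 81 − 4 = 77; degree gives 149 − 93 = 56. No deviation. ✓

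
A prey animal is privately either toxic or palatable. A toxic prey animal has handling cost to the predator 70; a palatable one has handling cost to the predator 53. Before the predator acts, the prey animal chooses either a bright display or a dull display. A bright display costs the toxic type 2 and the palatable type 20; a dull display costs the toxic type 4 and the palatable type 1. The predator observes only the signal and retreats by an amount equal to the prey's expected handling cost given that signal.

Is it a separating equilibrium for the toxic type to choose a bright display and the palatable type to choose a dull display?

If types separate, bright display earns payment 70 and dull display earns 53.
Toxic: bright display gives 70 − 2 = 68; dull display gives 53 − 4 = 49. No deviation. ✓
Palatable: dull display gives 53 − 1 = 52; bright display gives 70 − 20 = 50. No deviation. ✓
Both incentive constraints hold.

Yes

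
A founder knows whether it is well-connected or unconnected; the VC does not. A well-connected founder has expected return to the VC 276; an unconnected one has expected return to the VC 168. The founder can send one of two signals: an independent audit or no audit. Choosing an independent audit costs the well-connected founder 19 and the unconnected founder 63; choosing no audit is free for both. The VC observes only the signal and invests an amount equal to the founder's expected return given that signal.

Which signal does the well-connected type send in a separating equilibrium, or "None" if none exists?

Try well-connected → audit, unconnected → no audit:
  If types separate, audit earns payment 276 and no audit earns 168.
  Well-connected: audit gives 276 − 19 = 257; no audit gives 168 − 0 = 168. No deviation. ✓
  Unconnected: no audit gives 168 − 0 = 168; audit gives 276 − 63 = 213. Would deviate. ✗
Try well-connected → no audit, unconnected → audit:
  If types separate, no audit earns payment 276 and audit earns 168.
  Well-connected: no audit gives 276 − 0 = 276; audit gives 168 − 19 = 149. No deviation. ✓
  Unconnected: audit gives 168 − 63 = 105; no audit gives 276 − 0 = 276. Would deviate. ✗
Neither assignment is incentive-compatible.

None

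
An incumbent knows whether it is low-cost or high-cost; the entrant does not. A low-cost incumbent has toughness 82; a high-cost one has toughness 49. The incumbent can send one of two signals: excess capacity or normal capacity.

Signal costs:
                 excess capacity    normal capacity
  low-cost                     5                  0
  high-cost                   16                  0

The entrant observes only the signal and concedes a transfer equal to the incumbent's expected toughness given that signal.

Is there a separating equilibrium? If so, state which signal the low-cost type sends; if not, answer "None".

Try low-cost → excess capacity, high-cost → normal capacity:
  Under separation the entrant infers type exactly: excess capacity → low-cost (pays 82), normal capacity → high-cost (pays 49).
  Low-cost: excess capacity gives 82 − 5 = 77; normal capacity gives 49 − 0 = 49. No deviation. ✓
  High-cost: normal capacity gives 49 − 0 = 49; excess capacity gives 82 − 16 = 66. Would deviate. ✗
Try low-cost → normal capacity, high-cost → excess capacity:
  Under separation the entrant infers type exactly: normal capacity → low-cost (pays 82), excess capacity → high-cost (pays 49).
  Low-cost: normal capacity gives 82 − 0 = 82; excess capacity gives 49 − 5 = 44. No deviation. ✓
  High-cost: excess capacity gives 49 − 16 = 33; normal capacity gives 82 − 0 = 82. Would deviate. ✗
Neither assignment is incentive-compatible.

None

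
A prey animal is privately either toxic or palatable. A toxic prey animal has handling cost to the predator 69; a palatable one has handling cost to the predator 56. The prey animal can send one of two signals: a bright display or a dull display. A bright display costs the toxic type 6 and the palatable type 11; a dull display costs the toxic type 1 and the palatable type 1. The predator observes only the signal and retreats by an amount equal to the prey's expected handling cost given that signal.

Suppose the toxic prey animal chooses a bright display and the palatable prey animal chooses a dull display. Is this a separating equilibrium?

No

If types separate, bright display earns payment 69 and dull display earns 56.
Toxic: bright display gives 69 − 6 = 63; dull display gives 56 − 1 = 55. No deviation. ✓
Palatable: dull display gives 56 − 1 = 55; bright display gives 69 − 11 = 58. Would deviate. ✗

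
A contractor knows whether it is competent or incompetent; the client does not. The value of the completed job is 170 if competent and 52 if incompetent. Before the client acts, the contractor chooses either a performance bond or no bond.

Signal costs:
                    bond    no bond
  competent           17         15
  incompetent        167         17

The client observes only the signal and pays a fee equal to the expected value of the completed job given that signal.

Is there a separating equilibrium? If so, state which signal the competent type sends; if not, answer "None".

bond

Try competent → bond, incompetent → no bond:
  Under separation the client infers type exactly: bond → competent (pays 170), no bond → incompetent (pays 52).
  Competent: bond gives 170 − 17 = 153; no bond gives 52 − 15 = 37. No deviation. ✓
  Incompetent: no bond gives 52 − 17 = 35; bond gives 170 − 167 = 3. No deviation. ✓
Both hold — the competent type sends bond.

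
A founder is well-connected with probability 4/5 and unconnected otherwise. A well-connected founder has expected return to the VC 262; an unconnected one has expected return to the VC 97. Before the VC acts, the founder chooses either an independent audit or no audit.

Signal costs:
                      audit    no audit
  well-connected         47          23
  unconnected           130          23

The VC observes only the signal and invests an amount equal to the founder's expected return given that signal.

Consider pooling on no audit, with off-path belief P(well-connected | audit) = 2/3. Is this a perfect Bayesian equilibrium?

Yes

On the equilibrium path (no audit) the VC holds the prior 4/5 and pays 4/5·262 + 1/5·97 = 229. Off-path (audit) belief 2/3 gives 2/3·262 + 1/3·97 = 207.
Well-connected: no audit gives 229 − 23 = 206; audit gives 207 − 47 = 160. Stays. ✓
Unconnected: no audit gives 229 − 23 = 206; audit gives 207 − 130 = 77. Stays. ✓
Beliefs are Bayes-consistent on-path and both types best-respond.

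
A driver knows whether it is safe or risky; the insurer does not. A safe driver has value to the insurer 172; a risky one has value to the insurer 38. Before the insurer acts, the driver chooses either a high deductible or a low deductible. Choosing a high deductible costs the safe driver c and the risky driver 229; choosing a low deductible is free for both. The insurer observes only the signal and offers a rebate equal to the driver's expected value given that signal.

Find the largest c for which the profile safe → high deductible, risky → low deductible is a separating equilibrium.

Under separation: high deductible → safe (pays 172); low deductible → risky (pays 38).
Risky: 38 − 0 = 38 ≥ 172 − 229 = -57. Holds regardless of c. ✓
Safe: 172 − c ≥ 38 − 0, so c ≤ 172 − 38 = 134.

134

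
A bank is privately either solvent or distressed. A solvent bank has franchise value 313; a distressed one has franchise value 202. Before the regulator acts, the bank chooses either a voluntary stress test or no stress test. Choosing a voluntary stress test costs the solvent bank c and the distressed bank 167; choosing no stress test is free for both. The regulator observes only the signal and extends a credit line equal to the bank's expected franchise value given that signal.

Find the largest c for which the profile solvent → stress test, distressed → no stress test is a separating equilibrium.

Under separation: stress test → solvent (pays 313); no stress test → distressed (pays 202).
Distressed: 202 − 0 = 202 ≥ 313 − 167 = 146. Holds regardless of c. ✓
Solvent: 313 − c ≥ 202 − 0, so c ≤ 313 − 202 = 111.

111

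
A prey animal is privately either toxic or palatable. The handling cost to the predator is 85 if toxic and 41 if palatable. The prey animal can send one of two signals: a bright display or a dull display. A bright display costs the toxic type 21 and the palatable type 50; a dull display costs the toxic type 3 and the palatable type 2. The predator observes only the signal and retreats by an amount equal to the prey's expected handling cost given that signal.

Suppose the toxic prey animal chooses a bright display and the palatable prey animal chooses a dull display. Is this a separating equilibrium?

Yes

If types separate, bright display earns payment 85 and dull display earns 41.
Toxic: bright display gives 85 − 21 = 64; dull display gives 41 − 3 = 38. No deviation. ✓
Palatable: dull display gives 41 − 2 = 39; bright display gives 85 − 50 = 35. No deviation. ✓
Both incentive constraints hold.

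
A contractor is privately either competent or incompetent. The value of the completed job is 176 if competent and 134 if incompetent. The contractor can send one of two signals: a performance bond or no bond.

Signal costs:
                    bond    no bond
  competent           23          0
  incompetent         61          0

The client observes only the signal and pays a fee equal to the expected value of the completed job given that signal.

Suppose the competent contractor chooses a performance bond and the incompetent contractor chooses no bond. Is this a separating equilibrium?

Under separation the client infers type exactly: bond → competent (pays 176), no bond → incompetent (pays 134).
Competent: bond gives 176 − 23 = 153; no bond gives 134 − 0 = 134. No deviation. ✓
Incompetent: no bond gives 134 − 0 = 134; bond gives 176 − 61 = 115. No deviation. ✓
Neither type gains from mimicking the other.

Yes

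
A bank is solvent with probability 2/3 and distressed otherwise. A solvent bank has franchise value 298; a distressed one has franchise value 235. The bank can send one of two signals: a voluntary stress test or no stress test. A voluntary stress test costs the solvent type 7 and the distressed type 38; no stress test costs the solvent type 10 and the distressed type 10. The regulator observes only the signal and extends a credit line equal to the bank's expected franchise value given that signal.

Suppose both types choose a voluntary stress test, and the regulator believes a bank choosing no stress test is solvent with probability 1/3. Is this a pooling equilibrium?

No

At the pooled signal (stress test) the regulator holds the prior 2/3 and pays 2/3·298 + 1/3·235 = 277. Off-path (no stress test) belief 1/3 gives 1/3·298 + 2/3·235 = 256.
Solvent: stress test gives 277 − 7 = 270; no stress test gives 256 − 10 = 246. Stays. ✓
Distressed: stress test gives 277 − 38 = 239; no stress test gives 256 − 10 = 246. Deviates. ✗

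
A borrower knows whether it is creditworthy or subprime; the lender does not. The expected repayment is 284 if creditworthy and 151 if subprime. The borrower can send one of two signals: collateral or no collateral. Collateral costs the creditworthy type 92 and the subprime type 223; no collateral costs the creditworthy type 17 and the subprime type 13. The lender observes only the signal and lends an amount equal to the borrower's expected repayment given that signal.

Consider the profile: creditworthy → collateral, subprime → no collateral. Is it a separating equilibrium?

Yes

If types separate, collateral earns payment 284 and no collateral earns 151.
Creditworthy: collateral gives 284 − 92 = 192; no collateral gives 151 − 17 = 134. No deviation. ✓
Subprime: no collateral gives 151 − 13 = 138; collateral gives 284 − 223 = 61. No deviation. ✓
Both incentive constraints hold.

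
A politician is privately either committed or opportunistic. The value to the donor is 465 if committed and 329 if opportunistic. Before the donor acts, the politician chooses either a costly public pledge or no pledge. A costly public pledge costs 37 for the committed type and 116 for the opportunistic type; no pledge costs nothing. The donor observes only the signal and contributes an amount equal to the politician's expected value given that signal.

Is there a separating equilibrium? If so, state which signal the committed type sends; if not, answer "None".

None

Try committed → pledge, opportunistic → no pledge:
  If types separate, pledge earns payment 465 and no pledge earns 329.
  Committed: pledge gives 465 − 37 = 428; no pledge gives 329 − 0 = 329. No deviation. ✓
  Opportunistic: no pledge gives 329 − 0 = 329; pledge gives 465 − 116 = 349. Would deviate. ✗
Try committed → no pledge, opportunistic → pledge:
  If types separate, no pledge earns payment 465 and pledge earns 329.
  Committed: no pledge gives 465 − 0 = 465; pledge gives 329 − 37 = 292. No deviation. ✓
  Opportunistic: pledge gives 329 − 116 = 213; no pledge gives 465 − 0 = 465. Would deviate. ✗
Neither assignment is incentive-compatible.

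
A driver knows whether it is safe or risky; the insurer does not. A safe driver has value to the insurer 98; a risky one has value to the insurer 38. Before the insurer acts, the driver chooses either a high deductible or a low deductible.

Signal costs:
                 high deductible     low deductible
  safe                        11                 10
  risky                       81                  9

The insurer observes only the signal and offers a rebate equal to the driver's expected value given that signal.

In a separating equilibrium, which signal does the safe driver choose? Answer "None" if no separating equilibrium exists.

high deductible

Try safe → high deductible, risky → low deductible:
  Under separation the insurer infers type exactly: high deductible → safe (pays 98), low deductible → risky (pays 38).
  Safe: high deductible gives 98 − 11 = 87; low deductible gives 38 − 10 = 28. No deviation. ✓
  Risky: low deductible gives 38 − 9 = 29; high deductible gives 98 − 81 = 17. No deviation. ✓
Both hold — the safe type sends high deductible.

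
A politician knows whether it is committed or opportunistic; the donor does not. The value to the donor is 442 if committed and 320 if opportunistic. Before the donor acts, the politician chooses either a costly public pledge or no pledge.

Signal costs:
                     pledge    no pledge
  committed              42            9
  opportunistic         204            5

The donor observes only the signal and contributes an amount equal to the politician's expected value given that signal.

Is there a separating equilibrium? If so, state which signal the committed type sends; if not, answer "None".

Try committed → pledge, opportunistic → no pledge:
  If types separate, pledge earns payment 442 and no pledge earns 320.
  Committed: pledge gives 442 − 42 = 400; no pledge gives 320 − 9 = 311. No deviation. ✓
  Opportunistic: no pledge gives 320 − 5 = 315; pledge gives 442 − 204 = 238. No deviation. ✓
Both hold — the committed type sends pledge.

pledge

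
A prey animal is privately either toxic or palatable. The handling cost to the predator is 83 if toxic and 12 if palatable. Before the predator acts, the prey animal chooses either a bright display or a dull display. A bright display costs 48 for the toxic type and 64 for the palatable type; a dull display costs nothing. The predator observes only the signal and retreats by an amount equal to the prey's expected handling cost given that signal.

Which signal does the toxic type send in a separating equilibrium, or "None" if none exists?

Try toxic → bright display, palatable → dull display:
  Under separation the predator infers type exactly: bright display → toxic (pays 83), dull display → palatable (pays 12).
  Toxic: bright display gives 83 − 48 = 35; dull display gives 12 − 0 = 12. No deviation. ✓
  Palatable: dull display gives 12 − 0 = 12; bright display gives 83 − 64 = 19. Would deviate. ✗
Try toxic → dull display, palatable → bright display:
  Under separation the predator infers type exactly: dull display → toxic (pays 83), bright display → palatable (pays 12).
  Toxic: dull display gives 83 − 0 = 83; bright display gives 12 − 48 = -36. No deviation. ✓
  Palatable: bright display gives 12 − 64 = -52; dull display gives 83 − 0 = 83. Would deviate. ✗
Neither assignment is incentive-compatible.

None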